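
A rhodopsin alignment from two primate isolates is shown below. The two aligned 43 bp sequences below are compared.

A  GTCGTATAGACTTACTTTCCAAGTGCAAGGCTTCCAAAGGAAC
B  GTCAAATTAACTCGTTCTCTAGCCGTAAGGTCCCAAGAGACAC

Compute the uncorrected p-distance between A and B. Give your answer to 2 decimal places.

The sequences differ at 20 of 43 positions.
p = 20/43 = 0.465116… ≈ 0.47 (to 2 d.p.).

0.47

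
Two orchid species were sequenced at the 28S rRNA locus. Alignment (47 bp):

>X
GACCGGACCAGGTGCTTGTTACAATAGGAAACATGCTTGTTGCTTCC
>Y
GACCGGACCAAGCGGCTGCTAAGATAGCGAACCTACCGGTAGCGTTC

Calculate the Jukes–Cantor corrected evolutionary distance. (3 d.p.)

0.454

The sequences differ at 16 of 47 sites, so p = 16/47 ≈ 0.340426.
d = −(3/4) ln(1 − 4p/3) = −0.75 ln(1 − 0.453901) = −0.75 ln(0.546099)
  = −0.75 × (-0.604955) = 0.453716 substitutions/site.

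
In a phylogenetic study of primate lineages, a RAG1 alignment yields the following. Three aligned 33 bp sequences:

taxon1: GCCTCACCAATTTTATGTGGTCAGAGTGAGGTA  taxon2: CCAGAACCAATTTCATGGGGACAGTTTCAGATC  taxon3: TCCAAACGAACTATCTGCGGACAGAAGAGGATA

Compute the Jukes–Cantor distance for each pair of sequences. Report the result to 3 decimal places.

d(taxon1,taxon2) = 0.497, d(taxon1,taxon3) = 0.625, d(taxon2,taxon3) = 0.699

taxon1–taxon2: 12/33 sites differ → p ≈ 0.363636, d = −0.75 ln(1 − 0.484848) = 0.497470 ≈ 0.497.
taxon1–taxon3: 14/33 sites differ → p ≈ 0.424242, d = −0.75 ln(1 − 0.565656) = 0.625439 ≈ 0.625.
taxon2–taxon3: 15/33 sites differ → p ≈ 0.454545, d = −0.75 ln(1 − 0.60606) = 0.698667 ≈ 0.699.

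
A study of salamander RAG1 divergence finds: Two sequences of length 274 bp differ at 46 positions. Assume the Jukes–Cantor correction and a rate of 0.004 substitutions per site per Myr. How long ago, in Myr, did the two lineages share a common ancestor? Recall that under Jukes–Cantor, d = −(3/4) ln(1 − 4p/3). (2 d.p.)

23.76

p = 46/274 ≈ 0.167883.
d = −(3/4) ln(1 − 4p/3) = −0.75 ln(1 − 0.223844) = −0.75 ln(0.776156)
  = −0.75 × (-0.253402) = 0.190052 substitutions/site.
Under a molecular clock d = 2μt, so t = d/(2μ) = 0.190052 / (2 × 0.004) = 23.76 Myr.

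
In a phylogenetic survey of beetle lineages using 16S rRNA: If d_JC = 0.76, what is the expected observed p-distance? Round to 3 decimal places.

0.478

p = (3/4)(1 − e^(−4d/3)) = 0.75 × (1 − e^(-1.013333)) = 0.75 × (1 − 0.363007) = 0.477745.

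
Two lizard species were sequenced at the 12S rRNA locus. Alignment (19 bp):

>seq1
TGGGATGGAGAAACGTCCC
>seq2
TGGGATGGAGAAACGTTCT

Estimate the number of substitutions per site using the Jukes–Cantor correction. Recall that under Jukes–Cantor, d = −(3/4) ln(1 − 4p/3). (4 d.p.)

The sequences differ at 2 of 19 sites (17, 19), so p = 2/19 ≈ 0.105263.
d = −(3/4) ln(1 − 4p/3) = −0.75 ln(1 − 0.140351) = −0.75 ln(0.859649)
  = −0.75 × (-0.151231) = 0.113423 substitutions/site.

0.1134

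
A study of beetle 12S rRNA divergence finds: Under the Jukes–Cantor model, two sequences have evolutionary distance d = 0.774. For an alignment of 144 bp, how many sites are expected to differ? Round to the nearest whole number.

Invert JC69: p = (3/4)(1 − e^(−4d/3)) = 0.75 × (1 − e^(-1.032)) = 0.75 × (1 − 0.356294) = 0.482780.
Expected differing sites = pL ≈ 0.482780 × 144 = 69.52032 ≈ 70.

70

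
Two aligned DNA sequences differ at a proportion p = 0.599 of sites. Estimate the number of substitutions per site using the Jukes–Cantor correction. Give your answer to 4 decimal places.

1.2021

d = −(3/4) ln(1 − 4p/3) = −0.75 ln(1 − 0.798667) = −0.75 ln(0.201333)
  = −0.75 × (-1.602795) = 1.202096 substitutions/site.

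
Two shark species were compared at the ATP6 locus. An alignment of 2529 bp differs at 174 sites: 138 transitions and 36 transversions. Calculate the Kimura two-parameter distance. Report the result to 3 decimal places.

0.073

P = 138/2529 ≈ 0.054567 and Q = 36/2529 ≈ 0.014235.
Under the Kimura two-parameter model, d = −½ ln(1 − 2P − Q) − ¼ ln(1 − 2Q).
1 − 2P − Q = 0.876631, giving −½ ln(0.876631) = 0.065835.
1 − 2Q = 0.97153, giving −¼ ln(0.97153) = 0.007221.
d = 0.065835 + 0.007221 = 0.073056.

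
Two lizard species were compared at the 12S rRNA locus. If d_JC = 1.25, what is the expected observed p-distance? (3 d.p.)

p = (3/4)(1 − e^(−4d/3)) = 0.75 × (1 − e^(-1.666667)) = 0.75 × (1 − 0.188876) = 0.608343.

0.608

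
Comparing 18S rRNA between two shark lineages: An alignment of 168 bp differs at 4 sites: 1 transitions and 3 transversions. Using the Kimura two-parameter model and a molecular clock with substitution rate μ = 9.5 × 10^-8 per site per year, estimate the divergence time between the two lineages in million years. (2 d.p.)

P = 1/168 ≈ 0.005952 and Q = 3/168 ≈ 0.017857.
Under the Kimura two-parameter model, d = −½ ln(1 − 2P − Q) − ¼ ln(1 − 2Q).
1 − 2P − Q = 0.970239, giving −½ ln(0.970239) = 0.015106.
1 − 2Q = 0.964286, giving −¼ ln(0.964286) = 0.009092.
d = 0.015106 + 0.009092 = 0.024198.
Under a molecular clock d = 2μt, so t = d/(2μ) = 0.024198 / (2 × 9.5 × 10^-8) = 0.13 million years.

0.13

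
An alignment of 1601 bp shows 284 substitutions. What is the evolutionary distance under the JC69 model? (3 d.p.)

0.202

p = 284/1601 ≈ 0.177389.
d = −(3/4) ln(1 − 4p/3) = −0.75 ln(1 − 0.236519) = −0.75 ln(0.763481)
  = −0.75 × (-0.269867) = 0.202400 substitutions/site.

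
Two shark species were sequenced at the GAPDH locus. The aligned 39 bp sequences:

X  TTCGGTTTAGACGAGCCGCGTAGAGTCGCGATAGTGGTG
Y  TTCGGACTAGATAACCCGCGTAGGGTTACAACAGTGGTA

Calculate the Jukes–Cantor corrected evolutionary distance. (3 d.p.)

The sequences differ at 11 of 39 sites, so p = 11/39 ≈ 0.282051.
d = −(3/4) ln(1 − 4p/3) = −0.75 ln(1 − 0.376068) = −0.75 ln(0.623932)
  = −0.75 × (-0.471714) = 0.353786 substitutions/site.

0.354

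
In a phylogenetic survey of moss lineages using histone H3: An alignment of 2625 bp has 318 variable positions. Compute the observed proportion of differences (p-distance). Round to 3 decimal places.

p = 318/2625 = 0.121142… ≈ 0.121 (to 3 d.p.).

0.121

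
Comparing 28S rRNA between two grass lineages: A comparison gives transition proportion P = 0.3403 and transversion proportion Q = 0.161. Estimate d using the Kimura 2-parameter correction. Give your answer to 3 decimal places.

Under the Kimura two-parameter model, d = −½ ln(1 − 2P − Q) − ¼ ln(1 − 2Q).
1 − 2P − Q = 0.1584, giving −½ ln(0.1584) = 0.921316.
1 − 2Q = 0.678, giving −¼ ln(0.678) = 0.097152.
d = 0.921316 + 0.097152 = 1.018468.

1.018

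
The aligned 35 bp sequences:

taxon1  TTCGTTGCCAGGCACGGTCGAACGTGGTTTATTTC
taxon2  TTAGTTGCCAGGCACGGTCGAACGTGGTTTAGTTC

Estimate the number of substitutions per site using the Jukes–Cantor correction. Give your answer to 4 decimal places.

The sequences differ at 2 of 35 sites (3, 32), so p = 2/35 ≈ 0.057143.
d = −(3/4) ln(1 − 4p/3) = −0.75 ln(1 − 0.076191) = −0.75 ln(0.923809)
  = −0.75 × (-0.079250) = 0.059438 substitutions/site.

0.0594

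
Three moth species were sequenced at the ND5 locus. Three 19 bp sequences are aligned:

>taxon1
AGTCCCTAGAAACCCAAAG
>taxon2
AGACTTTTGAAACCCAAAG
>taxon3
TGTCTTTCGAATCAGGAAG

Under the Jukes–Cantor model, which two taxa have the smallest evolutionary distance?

taxon1 and taxon2

taxon1–taxon2: 4/19 differ, p = 0.211, d = 0.247.
taxon1–taxon3: 8/19 differ, p = 0.421, d = 0.618.
taxon2–taxon3: 7/19 differ, p = 0.368, d = 0.507.
The smallest distance is between taxon1 and taxon2.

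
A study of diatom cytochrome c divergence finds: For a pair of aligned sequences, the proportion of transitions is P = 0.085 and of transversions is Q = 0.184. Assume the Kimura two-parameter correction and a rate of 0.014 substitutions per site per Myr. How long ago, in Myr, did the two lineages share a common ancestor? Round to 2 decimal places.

Under the Kimura two-parameter model, d = −½ ln(1 − 2P − Q) − ¼ ln(1 − 2Q).
1 − 2P − Q = 0.646, giving −½ ln(0.646) = 0.218478.
1 − 2Q = 0.632, giving −¼ ln(0.632) = 0.114716.
d = 0.218478 + 0.114716 = 0.333194.
Under a molecular clock d = 2μt, so t = d/(2μ) = 0.333194 / (2 × 0.014) = 11.90 Myr.

11.90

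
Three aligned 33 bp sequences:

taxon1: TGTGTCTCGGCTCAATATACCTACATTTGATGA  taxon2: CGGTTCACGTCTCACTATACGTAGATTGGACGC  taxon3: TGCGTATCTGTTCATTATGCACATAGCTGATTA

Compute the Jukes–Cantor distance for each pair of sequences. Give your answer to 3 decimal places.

d(taxon1,taxon2) = 0.441, d(taxon1,taxon3) = 0.497, d(taxon2,taxon3) = 1.095

taxon1–taxon2: 11/33 sites differ → p ≈ 0.333333, d = −0.75 ln(1 − 0.444444) = 0.440839 ≈ 0.441.
taxon1–taxon3: 12/33 sites differ → p ≈ 0.363636, d = −0.75 ln(1 − 0.484848) = 0.497470 ≈ 0.497.
taxon2–taxon3: 19/33 sites differ → p ≈ 0.575758, d = −0.75 ln(1 − 0.767677) = 1.094720 ≈ 1.095.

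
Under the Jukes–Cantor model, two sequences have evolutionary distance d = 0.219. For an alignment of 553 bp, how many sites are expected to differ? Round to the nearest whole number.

105

Invert JC69: p = (3/4)(1 − e^(−4d/3)) = 0.75 × (1 − e^(-0.292)) = 0.75 × (1 − 0.746769) = 0.189923.
Expected differing sites = pL ≈ 0.189923 × 553 = 105.027419 ≈ 105.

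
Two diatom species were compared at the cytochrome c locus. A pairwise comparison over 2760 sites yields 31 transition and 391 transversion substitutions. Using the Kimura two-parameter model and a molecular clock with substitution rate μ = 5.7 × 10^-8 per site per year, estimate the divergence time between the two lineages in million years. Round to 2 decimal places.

1.52

P = 31/2760 ≈ 0.011232 and Q = 391/2760 ≈ 0.141667.
Under the Kimura two-parameter model, d = −½ ln(1 − 2P − Q) − ¼ ln(1 − 2Q).
1 − 2P − Q = 0.835869, giving −½ ln(0.835869) = 0.089642.
1 − 2Q = 0.716666, giving −¼ ln(0.716666) = 0.083286.
d = 0.089642 + 0.083286 = 0.172928.
Under a molecular clock d = 2μt, so t = d/(2μ) = 0.172928 / (2 × 5.7 × 10^-8) = 1.52 million years.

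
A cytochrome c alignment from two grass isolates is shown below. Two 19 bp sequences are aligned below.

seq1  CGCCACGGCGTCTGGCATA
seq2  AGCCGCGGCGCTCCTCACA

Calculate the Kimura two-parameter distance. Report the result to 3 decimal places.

0.671

Of 19 sites, 5 differences are transitions and 3 are transversions, so P = 5/19 ≈ 0.263158 and Q = 3/19 ≈ 0.157895.
Under the Kimura two-parameter model, d = −½ ln(1 − 2P − Q) − ¼ ln(1 − 2Q).
1 − 2P − Q = 0.315789, giving −½ ln(0.315789) = 0.576341.
1 − 2Q = 0.68421, giving −¼ ln(0.68421) = 0.094873.
d = 0.576341 + 0.094873 = 0.671214.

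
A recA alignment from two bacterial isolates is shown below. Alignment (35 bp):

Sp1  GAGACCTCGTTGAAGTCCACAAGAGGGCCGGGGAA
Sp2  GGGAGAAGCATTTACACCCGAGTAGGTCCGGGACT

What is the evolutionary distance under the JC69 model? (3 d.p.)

The sequences differ at 19 of 35 sites, so p = 19/35 ≈ 0.542857.
d = −(3/4) ln(1 − 4p/3) = −0.75 ln(1 − 0.723809) = −0.75 ln(0.276191)
  = −0.75 × (-1.286663) = 0.964997 substitutions/site.

0.965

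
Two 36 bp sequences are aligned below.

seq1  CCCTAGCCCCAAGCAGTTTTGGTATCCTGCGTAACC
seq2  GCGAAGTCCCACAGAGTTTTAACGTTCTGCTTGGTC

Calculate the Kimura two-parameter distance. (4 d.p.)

Of 36 sites, 10 differences are transitions and 6 are transversions, so P = 10/36 ≈ 0.277778 and Q = 6/36 ≈ 0.166667.
Under the Kimura two-parameter model, d = −½ ln(1 − 2P − Q) − ¼ ln(1 − 2Q).
1 − 2P − Q = 0.277777, giving −½ ln(0.277777) = 0.640468.
1 − 2Q = 0.666666, giving −¼ ln(0.666666) = 0.101367.
d = 0.640468 + 0.101367 = 0.741835.

0.7418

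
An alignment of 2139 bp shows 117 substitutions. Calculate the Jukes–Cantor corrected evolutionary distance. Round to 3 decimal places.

p = 117/2139 ≈ 0.054698.
d = −(3/4) ln(1 − 4p/3) = −0.75 ln(1 − 0.072931) = −0.75 ln(0.927069)
  = −0.75 × (-0.075727) = 0.056795 substitutions/site.

0.057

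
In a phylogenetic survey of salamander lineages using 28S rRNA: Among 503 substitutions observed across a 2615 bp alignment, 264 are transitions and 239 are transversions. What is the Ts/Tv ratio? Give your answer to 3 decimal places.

R = 264/239 = 1.104602… ≈ 1.105 (to 3 d.p.).

1.105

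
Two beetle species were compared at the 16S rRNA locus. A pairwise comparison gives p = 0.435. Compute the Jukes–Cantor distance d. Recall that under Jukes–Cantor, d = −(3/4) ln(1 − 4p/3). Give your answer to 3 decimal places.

0.651

d = −(3/4) ln(1 − 4p/3) = −0.75 ln(1 − 0.58) = −0.75 ln(0.42)
  = −0.75 × (-0.867501) = 0.650626 substitutions/site.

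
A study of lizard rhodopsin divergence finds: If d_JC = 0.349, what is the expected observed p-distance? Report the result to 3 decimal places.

0.279

p = (3/4)(1 − e^(−4d/3)) = 0.75 × (1 − e^(-0.465333)) = 0.75 × (1 − 0.627926) = 0.279056.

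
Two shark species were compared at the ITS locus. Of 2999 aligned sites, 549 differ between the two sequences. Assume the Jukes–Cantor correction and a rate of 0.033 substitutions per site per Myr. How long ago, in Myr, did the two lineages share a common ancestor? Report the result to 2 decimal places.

3.18

p = 549/2999 ≈ 0.183061.
d = −(3/4) ln(1 − 4p/3) = −0.75 ln(1 − 0.244081) = −0.75 ln(0.755919)
  = −0.75 × (-0.279821) = 0.209866 substitutions/site.
Under a molecular clock d = 2μt, so t = d/(2μ) = 0.209866 / (2 × 0.033) = 3.18 Myr.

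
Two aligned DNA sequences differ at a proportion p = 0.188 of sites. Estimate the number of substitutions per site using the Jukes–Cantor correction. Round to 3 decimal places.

0.216

d = −(3/4) ln(1 − 4p/3) = −0.75 ln(1 − 0.250667) = −0.75 ln(0.749333)
  = −0.75 × (-0.288572) = 0.216429 substitutions/site.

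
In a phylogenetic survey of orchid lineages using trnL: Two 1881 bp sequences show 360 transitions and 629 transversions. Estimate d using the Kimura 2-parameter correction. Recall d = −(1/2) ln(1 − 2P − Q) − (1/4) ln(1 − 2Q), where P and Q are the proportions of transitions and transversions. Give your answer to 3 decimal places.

P = 360/1881 ≈ 0.191388 and Q = 629/1881 ≈ 0.334397.
Under the Kimura two-parameter model, d = −½ ln(1 − 2P − Q) − ¼ ln(1 − 2Q).
1 − 2P − Q = 0.282827, giving −½ ln(0.282827) = 0.631460.
1 − 2Q = 0.331206, giving −¼ ln(0.331206) = 0.276254.
d = 0.631460 + 0.276254 = 0.907714.

0.908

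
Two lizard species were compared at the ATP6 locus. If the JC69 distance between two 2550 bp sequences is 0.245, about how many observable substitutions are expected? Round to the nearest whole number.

Invert JC69: p = (3/4)(1 − e^(−4d/3)) = 0.75 × (1 − e^(-0.326667)) = 0.75 × (1 − 0.721324) = 0.209007.
Expected differing sites = pL ≈ 0.209007 × 2550 = 532.96785 ≈ 533.

533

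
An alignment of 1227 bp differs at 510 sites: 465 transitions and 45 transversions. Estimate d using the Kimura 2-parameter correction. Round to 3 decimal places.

0.810

P = 465/1227 ≈ 0.378973 and Q = 45/1227 ≈ 0.036675.
Under the Kimura two-parameter model, d = −½ ln(1 − 2P − Q) − ¼ ln(1 − 2Q).
1 − 2P − Q = 0.205379, giving −½ ln(0.205379) = 0.791449.
1 − 2Q = 0.92665, giving −¼ ln(0.92665) = 0.019045.
d = 0.791449 + 0.019045 = 0.810494.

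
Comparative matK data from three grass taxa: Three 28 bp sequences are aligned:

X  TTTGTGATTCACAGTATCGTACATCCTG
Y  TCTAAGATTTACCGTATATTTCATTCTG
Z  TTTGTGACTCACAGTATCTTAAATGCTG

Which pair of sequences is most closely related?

X–Y: 9/28 differ, p = 0.321, d = 0.420.
X–Z: 4/28 differ, p = 0.143, d = 0.158.
Y–Z: 10/28 differ, p = 0.357, d = 0.485.
The smallest distance is between X and Z.

X and Z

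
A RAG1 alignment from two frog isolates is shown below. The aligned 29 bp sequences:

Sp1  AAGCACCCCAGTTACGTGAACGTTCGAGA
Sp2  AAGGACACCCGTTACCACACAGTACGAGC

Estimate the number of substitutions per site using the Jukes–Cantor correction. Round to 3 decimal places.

0.462

The sequences differ at 10 of 29 sites (4, 7, 10, 16, 17, 18, 20, 21, 24, 29), so p = 10/29 ≈ 0.344828.
d = −(3/4) ln(1 − 4p/3) = −0.75 ln(1 − 0.459771) = −0.75 ln(0.540229)
  = −0.75 × (-0.615762) = 0.461822 substitutions/site.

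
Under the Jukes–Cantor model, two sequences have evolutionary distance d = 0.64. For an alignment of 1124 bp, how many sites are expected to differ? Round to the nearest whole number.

Invert JC69: p = (3/4)(1 − e^(−4d/3)) = 0.75 × (1 − e^(-0.853333)) = 0.75 × (1 − 0.425993) = 0.430505.
Expected differing sites = pL ≈ 0.430505 × 1124 = 483.88762 ≈ 484.

484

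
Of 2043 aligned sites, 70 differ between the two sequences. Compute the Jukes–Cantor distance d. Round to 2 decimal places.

p = 70/2043 ≈ 0.034263.
d = −(3/4) ln(1 − 4p/3) = −0.75 ln(1 − 0.045684) = −0.75 ln(0.954316)
  = −0.75 × (-0.046760) = 0.035070 substitutions/site.

0.04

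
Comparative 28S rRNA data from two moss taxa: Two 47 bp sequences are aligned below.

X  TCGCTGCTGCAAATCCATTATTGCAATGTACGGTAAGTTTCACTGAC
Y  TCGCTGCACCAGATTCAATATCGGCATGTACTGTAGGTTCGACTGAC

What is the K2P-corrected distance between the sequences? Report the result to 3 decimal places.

0.313

Of 47 sites, 5 differences are transitions and 7 are transversions, so P = 5/47 ≈ 0.106383 and Q = 7/47 ≈ 0.148936.
Under the Kimura two-parameter model, d = −½ ln(1 − 2P − Q) − ¼ ln(1 − 2Q).
1 − 2P − Q = 0.638298, giving −½ ln(0.638298) = 0.224475.
1 − 2Q = 0.702128, giving −¼ ln(0.702128) = 0.088410.
d = 0.224475 + 0.088410 = 0.312885.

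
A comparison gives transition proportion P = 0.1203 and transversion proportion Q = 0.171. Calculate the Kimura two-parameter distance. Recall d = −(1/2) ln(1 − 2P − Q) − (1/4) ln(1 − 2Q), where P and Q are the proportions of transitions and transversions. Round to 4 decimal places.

0.3698

Under the Kimura two-parameter model, d = −½ ln(1 − 2P − Q) − ¼ ln(1 − 2Q).
1 − 2P − Q = 0.5884, giving −½ ln(0.5884) = 0.265174.
1 − 2Q = 0.658, giving −¼ ln(0.658) = 0.104638.
d = 0.265174 + 0.104638 = 0.369812.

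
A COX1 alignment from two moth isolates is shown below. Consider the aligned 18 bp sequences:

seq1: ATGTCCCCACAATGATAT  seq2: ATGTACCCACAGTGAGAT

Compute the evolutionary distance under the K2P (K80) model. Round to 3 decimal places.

0.188

Of 18 sites, 1 differences are transitions and 2 are transversions, so P = 1/18 ≈ 0.055556 and Q = 2/18 ≈ 0.111111.
Under the Kimura two-parameter model, d = −½ ln(1 − 2P − Q) − ¼ ln(1 − 2Q).
1 − 2P − Q = 0.777777, giving −½ ln(0.777777) = 0.125658.
1 − 2Q = 0.777778, giving −¼ ln(0.777778) = 0.062829.
d = 0.125658 + 0.062829 = 0.188487.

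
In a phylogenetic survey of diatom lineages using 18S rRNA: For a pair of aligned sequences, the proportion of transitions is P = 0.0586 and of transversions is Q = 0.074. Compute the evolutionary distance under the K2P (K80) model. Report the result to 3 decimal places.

0.146

Under the Kimura two-parameter model, d = −½ ln(1 − 2P − Q) − ¼ ln(1 − 2Q).
1 − 2P − Q = 0.8088, giving −½ ln(0.8088) = 0.106102.
1 − 2Q = 0.852, giving −¼ ln(0.852) = 0.040042.
d = 0.106102 + 0.040042 = 0.146144.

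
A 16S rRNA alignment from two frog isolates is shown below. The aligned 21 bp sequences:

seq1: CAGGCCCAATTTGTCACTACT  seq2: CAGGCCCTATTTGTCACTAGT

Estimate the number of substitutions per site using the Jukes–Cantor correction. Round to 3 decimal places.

0.102

The sequences differ at 2 of 21 sites (8, 20), so p = 2/21 ≈ 0.095238.
d = −(3/4) ln(1 − 4p/3) = −0.75 ln(1 − 0.126984) = −0.75 ln(0.873016)
  = −0.75 × (-0.135801) = 0.101851 substitutions/site.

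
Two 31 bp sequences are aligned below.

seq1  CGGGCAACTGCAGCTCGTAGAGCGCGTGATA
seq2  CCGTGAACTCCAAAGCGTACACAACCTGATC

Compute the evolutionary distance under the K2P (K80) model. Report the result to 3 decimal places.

0.640

Of 31 sites, 2 differences are transitions and 11 are transversions, so P = 2/31 ≈ 0.064516 and Q = 11/31 ≈ 0.354839.
Under the Kimura two-parameter model, d = −½ ln(1 − 2P − Q) − ¼ ln(1 − 2Q).
1 − 2P − Q = 0.516129, giving −½ ln(0.516129) = 0.330699.
1 − 2Q = 0.290322, giving −¼ ln(0.290322) = 0.309191.
d = 0.330699 + 0.309191 = 0.639890.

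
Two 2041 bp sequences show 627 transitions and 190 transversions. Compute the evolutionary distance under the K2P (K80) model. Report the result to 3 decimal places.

P = 627/2041 ≈ 0.307202 and Q = 190/2041 ≈ 0.093092.
Under the Kimura two-parameter model, d = −½ ln(1 − 2P − Q) − ¼ ln(1 − 2Q).
1 − 2P − Q = 0.292504, giving −½ ln(0.292504) = 0.614638.
1 − 2Q = 0.813816, giving −¼ ln(0.813816) = 0.051505.
d = 0.614638 + 0.051505 = 0.666143.

0.666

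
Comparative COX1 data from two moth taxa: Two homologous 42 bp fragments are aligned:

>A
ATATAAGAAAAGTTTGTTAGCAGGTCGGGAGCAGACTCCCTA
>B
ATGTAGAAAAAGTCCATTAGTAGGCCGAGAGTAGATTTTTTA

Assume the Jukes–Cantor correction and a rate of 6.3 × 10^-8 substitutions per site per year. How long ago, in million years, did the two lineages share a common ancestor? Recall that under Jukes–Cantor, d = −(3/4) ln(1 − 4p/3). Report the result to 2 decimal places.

The sequences differ at 14 of 42 sites, so p = 14/42 ≈ 0.333333.
d = −(3/4) ln(1 − 4p/3) = −0.75 ln(1 − 0.444444) = −0.75 ln(0.555556)
  = −0.75 × (-0.587786) = 0.440840 substitutions/site.
Under a molecular clock d = 2μt, so t = d/(2μ) = 0.440840 / (2 × 6.3 × 10^-8) = 3.50 million years.

3.50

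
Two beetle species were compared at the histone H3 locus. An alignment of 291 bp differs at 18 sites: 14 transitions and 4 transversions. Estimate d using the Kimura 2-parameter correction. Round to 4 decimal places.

0.0652

P = 14/291 ≈ 0.04811 and Q = 4/291 ≈ 0.013746.
Under the Kimura two-parameter model, d = −½ ln(1 − 2P − Q) − ¼ ln(1 − 2Q).
1 − 2P − Q = 0.890034, giving −½ ln(0.890034) = 0.058248.
1 − 2Q = 0.972508, giving −¼ ln(0.972508) = 0.006969.
d = 0.058248 + 0.006969 = 0.065217.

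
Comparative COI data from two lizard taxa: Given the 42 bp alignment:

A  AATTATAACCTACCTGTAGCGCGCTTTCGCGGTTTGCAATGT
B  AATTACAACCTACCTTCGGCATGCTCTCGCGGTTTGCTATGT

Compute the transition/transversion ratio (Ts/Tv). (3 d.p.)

Transitions are A↔G and C↔T; transversions are all other mismatches.
Transitions: 6. Transversions: 2.
R = 6/2 = 3.000.

3.000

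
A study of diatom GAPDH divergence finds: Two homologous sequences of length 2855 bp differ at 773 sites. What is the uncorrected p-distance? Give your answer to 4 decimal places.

p = 773/2855 = 0.270753… ≈ 0.2708 (to 4 d.p.).

0.2708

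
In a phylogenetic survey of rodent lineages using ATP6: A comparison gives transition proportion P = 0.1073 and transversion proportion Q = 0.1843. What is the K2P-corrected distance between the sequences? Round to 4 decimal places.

Under the Kimura two-parameter model, d = −½ ln(1 − 2P − Q) − ¼ ln(1 − 2Q).
1 − 2P − Q = 0.6011, giving −½ ln(0.6011) = 0.254497.
1 − 2Q = 0.6314, giving −¼ ln(0.6314) = 0.114954.
d = 0.254497 + 0.114954 = 0.369451.

0.3695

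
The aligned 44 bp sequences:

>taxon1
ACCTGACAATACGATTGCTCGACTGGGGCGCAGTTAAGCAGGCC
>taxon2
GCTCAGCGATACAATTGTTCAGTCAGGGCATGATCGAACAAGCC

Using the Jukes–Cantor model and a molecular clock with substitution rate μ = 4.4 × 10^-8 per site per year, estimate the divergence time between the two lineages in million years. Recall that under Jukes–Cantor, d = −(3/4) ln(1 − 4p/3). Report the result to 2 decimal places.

8.62

The sequences differ at 21 of 44 sites, so p = 21/44 ≈ 0.477273.
d = −(3/4) ln(1 − 4p/3) = −0.75 ln(1 − 0.636364) = −0.75 ln(0.363636)
  = −0.75 × (-1.011602) = 0.758702 substitutions/site.
Under a molecular clock d = 2μt, so t = d/(2μ) = 0.758702 / (2 × 4.4 × 10^-8) = 8.62 million years.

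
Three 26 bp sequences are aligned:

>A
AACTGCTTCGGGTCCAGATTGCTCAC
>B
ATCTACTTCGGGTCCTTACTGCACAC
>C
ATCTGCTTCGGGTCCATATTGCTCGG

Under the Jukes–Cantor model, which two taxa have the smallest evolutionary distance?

A and C

A–B: 6/26 differ, p = 0.231, d = 0.276.
A–C: 4/26 differ, p = 0.154, d = 0.172.
B–C: 6/26 differ, p = 0.231, d = 0.276.
The smallest distance is between A and C.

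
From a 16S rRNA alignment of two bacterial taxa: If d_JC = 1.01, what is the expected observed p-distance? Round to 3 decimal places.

0.555

p = (3/4)(1 − e^(−4d/3)) = 0.75 × (1 − e^(-1.346667)) = 0.75 × (1 − 0.260106) = 0.554921.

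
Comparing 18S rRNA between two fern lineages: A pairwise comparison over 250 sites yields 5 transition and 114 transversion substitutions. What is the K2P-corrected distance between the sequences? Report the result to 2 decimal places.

0.95

P = 5/250 = 0.02 and Q = 114/250 = 0.456.
Under the Kimura two-parameter model, d = −½ ln(1 − 2P − Q) − ¼ ln(1 − 2Q).
1 − 2P − Q = 0.504, giving −½ ln(0.504) = 0.342590.
1 − 2Q = 0.088, giving −¼ ln(0.088) = 0.607605.
d = 0.342590 + 0.607605 = 0.950195.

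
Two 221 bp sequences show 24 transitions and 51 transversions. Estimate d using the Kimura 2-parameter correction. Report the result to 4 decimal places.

0.4518

P = 24/221 ≈ 0.108597 and Q = 51/221 ≈ 0.230769.
Under the Kimura two-parameter model, d = −½ ln(1 − 2P − Q) − ¼ ln(1 − 2Q).
1 − 2P − Q = 0.552037, giving −½ ln(0.552037) = 0.297070.
1 − 2Q = 0.538462, giving −¼ ln(0.538462) = 0.154760.
d = 0.297070 + 0.154760 = 0.451830.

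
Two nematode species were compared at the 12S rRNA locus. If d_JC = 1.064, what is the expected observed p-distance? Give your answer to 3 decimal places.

p = (3/4)(1 − e^(−4d/3)) = 0.75 × (1 − e^(-1.418667)) = 0.75 × (1 − 0.242036) = 0.568473.

0.568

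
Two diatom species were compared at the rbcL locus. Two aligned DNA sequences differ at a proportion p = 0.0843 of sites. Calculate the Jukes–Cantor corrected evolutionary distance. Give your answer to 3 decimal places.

d = −(3/4) ln(1 − 4p/3) = −0.75 ln(1 − 0.1124) = −0.75 ln(0.8876)
  = −0.75 × (-0.119234) = 0.089426 substitutions/site.

0.089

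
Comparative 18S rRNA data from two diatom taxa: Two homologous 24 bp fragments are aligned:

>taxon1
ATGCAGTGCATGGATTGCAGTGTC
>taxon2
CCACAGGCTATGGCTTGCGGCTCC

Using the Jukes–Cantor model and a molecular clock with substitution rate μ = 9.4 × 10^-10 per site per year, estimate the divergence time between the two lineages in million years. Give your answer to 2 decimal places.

The sequences differ at 11 of 24 sites, so p = 11/24 ≈ 0.458333.
d = −(3/4) ln(1 − 4p/3) = −0.75 ln(1 − 0.611111) = −0.75 ln(0.388889)
  = −0.75 × (-0.944461) = 0.708346 substitutions/site.
Under a molecular clock d = 2μt, so t = d/(2μ) = 0.708346 / (2 × 9.4 × 10^-10) = 376.78 million years.

376.78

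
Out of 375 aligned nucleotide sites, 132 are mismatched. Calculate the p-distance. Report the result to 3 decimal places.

p = 132/375 = 0.352.

0.352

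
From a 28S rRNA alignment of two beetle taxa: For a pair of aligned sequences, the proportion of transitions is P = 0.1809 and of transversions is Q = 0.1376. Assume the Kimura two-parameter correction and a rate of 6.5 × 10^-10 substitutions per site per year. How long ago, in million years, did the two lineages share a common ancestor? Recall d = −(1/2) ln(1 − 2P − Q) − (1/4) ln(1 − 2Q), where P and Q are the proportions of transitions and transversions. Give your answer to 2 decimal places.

328.03

Under the Kimura two-parameter model, d = −½ ln(1 − 2P − Q) − ¼ ln(1 − 2Q).
1 − 2P − Q = 0.5006, giving −½ ln(0.5006) = 0.345974.
1 − 2Q = 0.7248, giving −¼ ln(0.7248) = 0.080465.
d = 0.345974 + 0.080465 = 0.426439.
Under a molecular clock d = 2μt, so t = d/(2μ) = 0.426439 / (2 × 6.5 × 10^-10) = 328.03 million years.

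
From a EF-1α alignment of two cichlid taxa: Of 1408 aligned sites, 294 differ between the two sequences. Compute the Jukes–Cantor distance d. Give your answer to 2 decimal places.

p = 294/1408 ≈ 0.208807.
d = −(3/4) ln(1 − 4p/3) = −0.75 ln(1 − 0.278409) = −0.75 ln(0.721591)
  = −0.75 × (-0.326297) = 0.244723 substitutions/site.

0.24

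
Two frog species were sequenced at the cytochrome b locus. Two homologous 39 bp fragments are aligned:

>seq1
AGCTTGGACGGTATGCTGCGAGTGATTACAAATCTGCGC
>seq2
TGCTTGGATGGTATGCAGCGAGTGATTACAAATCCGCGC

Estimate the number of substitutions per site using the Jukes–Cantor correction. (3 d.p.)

0.110

The sequences differ at 4 of 39 sites (1, 9, 17, 35), so p = 4/39 ≈ 0.102564.
d = −(3/4) ln(1 − 4p/3) = −0.75 ln(1 − 0.136752) = −0.75 ln(0.863248)
  = −0.75 × (-0.147053) = 0.110290 substitutions/site.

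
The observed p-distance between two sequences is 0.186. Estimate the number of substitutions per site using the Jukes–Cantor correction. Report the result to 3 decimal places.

d = −(3/4) ln(1 − 4p/3) = −0.75 ln(1 − 0.248) = −0.75 ln(0.752)
  = −0.75 × (-0.285019) = 0.213764 substitutions/site.

0.214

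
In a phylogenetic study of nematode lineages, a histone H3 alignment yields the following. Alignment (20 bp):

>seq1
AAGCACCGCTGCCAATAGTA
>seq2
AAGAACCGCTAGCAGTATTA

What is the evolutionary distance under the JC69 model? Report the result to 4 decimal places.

0.3041

The sequences differ at 5 of 20 sites (4, 11, 12, 15, 18), so p = 5/20 = 0.25.
d = −(3/4) ln(1 − 4p/3) = −0.75 ln(1 − 0.333333) = −0.75 ln(0.666667)
  = −0.75 × (-0.405465) = 0.304099 substitutions/site.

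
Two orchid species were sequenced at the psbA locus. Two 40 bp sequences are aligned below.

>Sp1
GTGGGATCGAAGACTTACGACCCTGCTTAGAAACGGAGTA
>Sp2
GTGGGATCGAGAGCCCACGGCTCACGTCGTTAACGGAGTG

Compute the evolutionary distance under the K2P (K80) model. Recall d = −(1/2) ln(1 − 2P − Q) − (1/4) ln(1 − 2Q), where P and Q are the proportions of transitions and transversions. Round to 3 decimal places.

Of 40 sites, 10 differences are transitions and 5 are transversions, so P = 10/40 = 0.25 and Q = 5/40 = 0.125.
Under the Kimura two-parameter model, d = −½ ln(1 − 2P − Q) − ¼ ln(1 − 2Q).
1 − 2P − Q = 0.375, giving −½ ln(0.375) = 0.490415.
1 − 2Q = 0.75, giving −¼ ln(0.75) = 0.071921.
d = 0.490415 + 0.071921 = 0.562336.

0.562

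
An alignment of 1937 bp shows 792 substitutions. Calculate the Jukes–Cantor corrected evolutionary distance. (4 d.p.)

p = 792/1937 ≈ 0.40888.
d = −(3/4) ln(1 − 4p/3) = −0.75 ln(1 − 0.545173) = −0.75 ln(0.454827)
  = −0.75 × (-0.787838) = 0.590879 substitutions/site.

0.5909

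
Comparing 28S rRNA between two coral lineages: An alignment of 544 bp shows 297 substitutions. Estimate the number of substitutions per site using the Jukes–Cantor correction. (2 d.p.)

0.98

p = 297/544 ≈ 0.545956.
d = −(3/4) ln(1 − 4p/3) = −0.75 ln(1 − 0.727941) = −0.75 ln(0.272059)
  = −0.75 × (-1.301736) = 0.976302 substitutions/site.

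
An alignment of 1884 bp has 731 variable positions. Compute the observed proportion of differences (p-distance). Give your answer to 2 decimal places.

0.39

p = 731/1884 = 0.388004… ≈ 0.39 (to 2 d.p.).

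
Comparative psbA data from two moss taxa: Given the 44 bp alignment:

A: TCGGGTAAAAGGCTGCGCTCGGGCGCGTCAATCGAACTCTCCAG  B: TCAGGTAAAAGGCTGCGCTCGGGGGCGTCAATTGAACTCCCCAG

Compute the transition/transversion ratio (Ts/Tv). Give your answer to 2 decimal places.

3.00

Transitions are A↔G and C↔T; transversions are all other mismatches.
Transitions: 3. Transversions: 1.
R = 3/1 = 3.00.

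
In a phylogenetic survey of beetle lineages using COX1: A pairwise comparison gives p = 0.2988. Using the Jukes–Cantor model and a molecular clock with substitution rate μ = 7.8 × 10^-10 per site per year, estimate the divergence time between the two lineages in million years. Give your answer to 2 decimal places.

244.31

d = −(3/4) ln(1 − 4p/3) = −0.75 ln(1 − 0.3984) = −0.75 ln(0.6016)
  = −0.75 × (-0.508163) = 0.381122 substitutions/site.
Under a molecular clock d = 2μt, so t = d/(2μ) = 0.381122 / (2 × 7.8 × 10^-10) = 244.31 million years.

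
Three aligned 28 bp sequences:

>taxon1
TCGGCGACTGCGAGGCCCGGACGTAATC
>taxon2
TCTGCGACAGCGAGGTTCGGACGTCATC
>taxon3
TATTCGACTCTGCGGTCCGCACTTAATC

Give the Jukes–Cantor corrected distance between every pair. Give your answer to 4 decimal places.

d(taxon1,taxon2) = 0.2040, d(taxon1,taxon3) = 0.4197, d(taxon2,taxon3) = 0.4850

taxon1–taxon2: 5/28 sites differ → p ≈ 0.178571, d = −0.75 ln(1 − 0.238095) = 0.203950 ≈ 0.2040.
taxon1–taxon3: 9/28 sites differ → p ≈ 0.321429, d = −0.75 ln(1 − 0.428572) = 0.419713 ≈ 0.4197.
taxon2–taxon3: 10/28 sites differ → p ≈ 0.357143, d = −0.75 ln(1 − 0.476191) = 0.484971 ≈ 0.4850.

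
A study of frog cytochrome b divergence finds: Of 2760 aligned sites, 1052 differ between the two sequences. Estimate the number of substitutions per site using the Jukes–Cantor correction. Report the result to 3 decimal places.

0.532

p = 1052/2760 ≈ 0.381159.
d = −(3/4) ln(1 − 4p/3) = −0.75 ln(1 − 0.508212) = −0.75 ln(0.491788)
  = −0.75 × (-0.709708) = 0.532281 substitutions/site.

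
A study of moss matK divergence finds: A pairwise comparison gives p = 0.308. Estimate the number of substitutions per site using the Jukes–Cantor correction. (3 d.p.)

0.397

d = −(3/4) ln(1 − 4p/3) = −0.75 ln(1 − 0.410667) = −0.75 ln(0.589333)
  = −0.75 × (-0.528764) = 0.396573 substitutions/site.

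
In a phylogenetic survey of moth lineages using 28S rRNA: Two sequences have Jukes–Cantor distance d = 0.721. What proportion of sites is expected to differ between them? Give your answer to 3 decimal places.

0.463

p = (3/4)(1 − e^(−4d/3)) = 0.75 × (1 − e^(-0.961333)) = 0.75 × (1 − 0.382383) = 0.463213.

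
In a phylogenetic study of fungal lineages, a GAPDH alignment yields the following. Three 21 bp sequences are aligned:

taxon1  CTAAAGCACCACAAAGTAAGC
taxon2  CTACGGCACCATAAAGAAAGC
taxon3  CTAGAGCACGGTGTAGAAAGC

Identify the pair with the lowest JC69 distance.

taxon1 and taxon2

taxon1–taxon2: 4/21 differ, p = 0.190, d = 0.220.
taxon1–taxon3: 7/21 differ, p = 0.333, d = 0.441.
taxon2–taxon3: 6/21 differ, p = 0.286, d = 0.360.
The smallest distance is between taxon1 and taxon2.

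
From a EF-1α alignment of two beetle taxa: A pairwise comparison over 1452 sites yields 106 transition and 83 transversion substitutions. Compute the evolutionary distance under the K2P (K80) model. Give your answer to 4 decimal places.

P = 106/1452 ≈ 0.073003 and Q = 83/1452 ≈ 0.057163.
Under the Kimura two-parameter model, d = −½ ln(1 − 2P − Q) − ¼ ln(1 − 2Q).
1 − 2P − Q = 0.796831, giving −½ ln(0.796831) = 0.113556.
1 − 2Q = 0.885674, giving −¼ ln(0.885674) = 0.030352.
d = 0.113556 + 0.030352 = 0.143908.

0.1439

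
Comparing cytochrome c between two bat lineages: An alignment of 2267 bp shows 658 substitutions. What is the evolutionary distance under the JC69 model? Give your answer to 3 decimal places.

p = 658/2267 ≈ 0.290251.
d = −(3/4) ln(1 − 4p/3) = −0.75 ln(1 − 0.387001) = −0.75 ln(0.612999)
  = −0.75 × (-0.489392) = 0.367044 substitutions/site.

0.367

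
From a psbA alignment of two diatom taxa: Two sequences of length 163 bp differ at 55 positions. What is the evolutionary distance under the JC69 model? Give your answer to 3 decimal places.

0.448

p = 55/163 ≈ 0.337423.
d = −(3/4) ln(1 − 4p/3) = −0.75 ln(1 − 0.449897) = −0.75 ln(0.550103)
  = −0.75 × (-0.597650) = 0.448238 substitutions/site.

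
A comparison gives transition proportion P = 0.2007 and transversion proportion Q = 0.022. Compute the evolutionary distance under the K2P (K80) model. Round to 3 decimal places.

Under the Kimura two-parameter model, d = −½ ln(1 − 2P − Q) − ¼ ln(1 − 2Q).
1 − 2P − Q = 0.5766, giving −½ ln(0.5766) = 0.275303.
1 − 2Q = 0.956, giving −¼ ln(0.956) = 0.011249.
d = 0.275303 + 0.011249 = 0.286552.

0.287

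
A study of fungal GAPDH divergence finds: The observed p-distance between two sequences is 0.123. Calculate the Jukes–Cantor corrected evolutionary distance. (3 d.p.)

d = −(3/4) ln(1 − 4p/3) = −0.75 ln(1 − 0.164) = −0.75 ln(0.836)
  = −0.75 × (-0.179127) = 0.134345 substitutions/site.

0.134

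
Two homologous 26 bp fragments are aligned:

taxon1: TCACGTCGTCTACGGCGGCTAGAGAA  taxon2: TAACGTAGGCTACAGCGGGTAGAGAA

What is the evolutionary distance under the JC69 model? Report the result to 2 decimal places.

0.22

The sequences differ at 5 of 26 sites (2, 7, 9, 14, 19), so p = 5/26 ≈ 0.192308.
d = −(3/4) ln(1 − 4p/3) = −0.75 ln(1 − 0.256411) = −0.75 ln(0.743589)
  = −0.75 × (-0.296267) = 0.222200 substitutions/site.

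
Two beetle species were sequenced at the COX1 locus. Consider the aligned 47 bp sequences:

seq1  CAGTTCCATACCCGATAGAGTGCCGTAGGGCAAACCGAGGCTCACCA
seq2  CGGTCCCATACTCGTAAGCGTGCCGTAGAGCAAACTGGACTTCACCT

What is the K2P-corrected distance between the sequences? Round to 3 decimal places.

0.356

Of 47 sites, 8 differences are transitions and 5 are transversions, so P = 8/47 ≈ 0.170213 and Q = 5/47 ≈ 0.106383.
Under the Kimura two-parameter model, d = −½ ln(1 − 2P − Q) − ¼ ln(1 − 2Q).
1 − 2P − Q = 0.553191, giving −½ ln(0.553191) = 0.296026.
1 − 2Q = 0.787234, giving −¼ ln(0.787234) = 0.059807.
d = 0.296026 + 0.059807 = 0.355833.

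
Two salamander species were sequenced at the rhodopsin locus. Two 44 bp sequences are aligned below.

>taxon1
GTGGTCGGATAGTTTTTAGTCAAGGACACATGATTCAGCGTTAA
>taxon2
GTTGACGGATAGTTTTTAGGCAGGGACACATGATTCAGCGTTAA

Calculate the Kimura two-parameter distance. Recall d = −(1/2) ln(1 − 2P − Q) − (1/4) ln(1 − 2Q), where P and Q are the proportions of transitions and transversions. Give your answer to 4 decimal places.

0.0970

Of 44 sites, 1 differences are transitions and 3 are transversions, so P = 1/44 ≈ 0.022727 and Q = 3/44 ≈ 0.068182.
Under the Kimura two-parameter model, d = −½ ln(1 − 2P − Q) − ¼ ln(1 − 2Q).
1 − 2P − Q = 0.886364, giving −½ ln(0.886364) = 0.060314.
1 − 2Q = 0.863636, giving −¼ ln(0.863636) = 0.036651.
d = 0.060314 + 0.036651 = 0.096965.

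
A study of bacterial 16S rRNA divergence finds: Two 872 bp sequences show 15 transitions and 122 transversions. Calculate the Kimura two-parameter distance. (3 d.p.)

P = 15/872 ≈ 0.017202 and Q = 122/872 ≈ 0.139908.
Under the Kimura two-parameter model, d = −½ ln(1 − 2P − Q) − ¼ ln(1 − 2Q).
1 − 2P − Q = 0.825688, giving −½ ln(0.825688) = 0.095769.
1 − 2Q = 0.720184, giving −¼ ln(0.720184) = 0.082062.
d = 0.095769 + 0.082062 = 0.177831.

0.178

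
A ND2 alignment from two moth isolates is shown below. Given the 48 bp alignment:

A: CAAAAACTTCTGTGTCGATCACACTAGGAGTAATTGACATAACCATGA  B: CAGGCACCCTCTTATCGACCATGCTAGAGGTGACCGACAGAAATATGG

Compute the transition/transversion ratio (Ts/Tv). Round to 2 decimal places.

4.25

Transitions are A↔G and C↔T; transversions are all other mismatches.
Transitions: 17. Transversions: 4.
R = 17/4 = 4.25.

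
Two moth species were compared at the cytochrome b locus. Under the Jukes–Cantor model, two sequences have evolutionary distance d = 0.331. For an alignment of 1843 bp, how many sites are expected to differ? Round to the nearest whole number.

493

Invert JC69: p = (3/4)(1 − e^(−4d/3)) = 0.75 × (1 − e^(-0.441333)) = 0.75 × (1 − 0.643178) = 0.267617.
Expected differing sites = pL ≈ 0.267617 × 1843 = 493.218131 ≈ 493.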